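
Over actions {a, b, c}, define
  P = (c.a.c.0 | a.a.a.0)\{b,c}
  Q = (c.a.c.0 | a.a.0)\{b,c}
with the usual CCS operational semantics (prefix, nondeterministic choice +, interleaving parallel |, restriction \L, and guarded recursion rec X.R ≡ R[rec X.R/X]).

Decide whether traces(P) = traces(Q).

LTS(P): 4 reachable states
  m0 = (c.a.c.0 | a.a.a.0)\{b,c} has moves --a--▸ m1
  m1 = (c.a.c.0 | a.a.0)\{b,c} has moves --a--▸ m2
  m2 = (c.a.c.0 | a.0)\{b,c} has moves --a--▸ m3
  m3 = (c.a.c.0 | 0)\{b,c} has moves ·
LTS(Q): 3 reachable states
  n0 = (c.a.c.0 | a.a.0)\{b,c} has moves --a--▸ n1
  n1 = (c.a.c.0 | a.0)\{b,c} has moves --a--▸ n2
  n2 = (c.a.c.0 | 0)\{b,c} has moves ·
Trace ⟨aaa⟩ through P, begin at {m0}:
  step 1 (a): {m1}
  step 2 (a): {m2}
  step 3 (a): {m3}
  — P admits the full trace.
Trace ⟨aaa⟩ through Q, begin at {n0}:
  step 1 (a): {n1}
  step 2 (a): {n2}
  step 3 (a): ∅ (Q stuck)

NO — witness ⟨aaa⟩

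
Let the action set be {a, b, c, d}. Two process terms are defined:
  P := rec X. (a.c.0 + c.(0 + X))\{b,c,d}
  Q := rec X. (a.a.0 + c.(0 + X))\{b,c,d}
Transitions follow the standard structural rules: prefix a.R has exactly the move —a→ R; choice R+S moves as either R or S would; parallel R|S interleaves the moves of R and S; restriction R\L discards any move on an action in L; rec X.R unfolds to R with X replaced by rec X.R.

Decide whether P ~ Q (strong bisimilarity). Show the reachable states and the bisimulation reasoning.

LTS(P): 2 reachable states
  s0 = rec X. (a.c.0 + c.(0 + X))\{b,c,d} → —a→ s1
  s1 = (c.0)\{b,c,d} → (no moves)
LTS(Q): 3 reachable states
  t0 = rec X. (a.a.0 + c.(0 + X))\{b,c,d} → —a→ t1
  t1 = (a.0)\{b,c,d} → —a→ t2
  t2 = 0\{b,c,d} → (no moves)
Coarsest stable partition (strong bisimilarity classes):
  B0 = {s0, t1}
  B1 = {s1, t2}
  B2 = {t0}
s0 ∈ B0, t0 ∈ B2 → different blocks

NO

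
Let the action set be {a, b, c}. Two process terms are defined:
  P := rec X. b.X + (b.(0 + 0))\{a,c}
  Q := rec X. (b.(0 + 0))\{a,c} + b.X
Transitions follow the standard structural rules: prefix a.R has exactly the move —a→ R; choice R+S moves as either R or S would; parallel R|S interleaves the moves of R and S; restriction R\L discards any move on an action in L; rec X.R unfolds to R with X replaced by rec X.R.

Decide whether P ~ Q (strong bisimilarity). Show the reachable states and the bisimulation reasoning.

P's transition system — 2 states:
  p0 = rec X. b.X + (b.(0 + 0))\{a,c} ⊢ —b→ p0, —b→ p1
  p1 = (0 + 0)\{a,c} ⊢ ∅
Q's transition system — 2 states:
  q0 = rec X. (b.(0 + 0))\{a,c} + b.X ⊢ —b→ q0, —b→ q1
  q1 = (0 + 0)\{a,c} ⊢ ∅
Partition-refinement fixed point:
  B0 = {p0, q0}
  B1 = {p1, q1}
p0 ∈ B0, q0 ∈ B0 → same block

P ~ Q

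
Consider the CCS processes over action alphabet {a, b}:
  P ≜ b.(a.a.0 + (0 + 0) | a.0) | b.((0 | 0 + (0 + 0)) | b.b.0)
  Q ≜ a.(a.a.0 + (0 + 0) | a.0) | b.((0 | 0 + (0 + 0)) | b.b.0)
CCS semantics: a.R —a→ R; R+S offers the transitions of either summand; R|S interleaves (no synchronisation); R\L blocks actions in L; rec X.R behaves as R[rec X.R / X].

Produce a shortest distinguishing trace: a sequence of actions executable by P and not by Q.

LTS(P): 20 reachable states
  p0 = b.(a.a.0 + (0 + 0) | a.0) | b.((0 | 0 + (0 + 0)) | b.b.0) ⊢ =b=> p1, =b=> p2
  p1 = (a.a.0 + (0 + 0) | a.0) | b.((0 | 0 + (0 + 0)) | b.b.0) ⊢ =a=> p3, =a=> p4, =b=> p5
  p2 = b.(a.a.0 + (0 + 0) | a.0) | ((0 | 0 + (0 + 0)) | b.b.0) ⊢ =b=> p5, =b=> p6
  p3 = (0 + 0) | 0 | b.((0 | 0 + (0 + 0)) | b.b.0) ⊢ =b=> p7
  p4 = a.0 | b.((0 | 0 + (0 + 0)) | b.b.0) ⊢ =a=> p8, =b=> p9
  p5 = (a.a.0 + (0 + 0) | a.0) | ((0 | 0 + (0 + 0)) | b.b.0) ⊢ =a=> p7, =a=> p9, =b=> p10
  p6 = b.(a.a.0 + (0 + 0) | a.0) | ((0 | 0 + (0 + 0)) | b.0) ⊢ =b=> p10, =b=> p11
  p7 = (0 + 0) | 0 | ((0 | 0 + (0 + 0)) | b.b.0) ⊢ =b=> p12
  p8 = 0 | b.((0 | 0 + (0 + 0)) | b.b.0) ⊢ =b=> p13
  p9 = a.0 | ((0 | 0 + (0 + 0)) | b.b.0) ⊢ =a=> p13, =b=> p14
  p10 = (a.a.0 + (0 + 0) | a.0) | ((0 | 0 + (0 + 0)) | b.0) ⊢ =a=> p12, =a=> p14, =b=> p15
  p11 = b.(a.a.0 + (0 + 0) | a.0) | ((0 | 0 + (0 + 0)) | 0) ⊢ =b=> p15
  p12 = (0 + 0) | 0 | ((0 | 0 + (0 + 0)) | b.0) ⊢ =b=> p16
  p13 = 0 | ((0 | 0 + (0 + 0)) | b.b.0) ⊢ =b=> p17
  p14 = a.0 | ((0 | 0 + (0 + 0)) | b.0) ⊢ =a=> p17, =b=> p18
  p15 = (a.a.0 + (0 + 0) | a.0) | ((0 | 0 + (0 + 0)) | 0) ⊢ =a=> p16, =a=> p18
  p16 = (0 + 0) | 0 | ((0 | 0 + (0 + 0)) | 0) ⊢ ·
  p17 = 0 | ((0 | 0 + (0 + 0)) | b.0) ⊢ =b=> p19
  p18 = a.0 | ((0 | 0 + (0 + 0)) | 0) ⊢ =a=> p19
  p19 = 0 | ((0 | 0 + (0 + 0)) | 0) ⊢ ·
LTS(Q): 20 reachable states
  q0 = a.(a.a.0 + (0 + 0) | a.0) | b.((0 | 0 + (0 + 0)) | b.b.0) ⊢ =a=> q1, =b=> q2
  q1 = (a.a.0 + (0 + 0) | a.0) | b.((0 | 0 + (0 + 0)) | b.b.0) ⊢ =a=> q3, =a=> q4, =b=> q5
  q2 = a.(a.a.0 + (0 + 0) | a.0) | ((0 | 0 + (0 + 0)) | b.b.0) ⊢ =a=> q5, =b=> q6
  q3 = (0 + 0) | 0 | b.((0 | 0 + (0 + 0)) | b.b.0) ⊢ =b=> q7
  q4 = a.0 | b.((0 | 0 + (0 + 0)) | b.b.0) ⊢ =a=> q8, =b=> q9
  q5 = (a.a.0 + (0 + 0) | a.0) | ((0 | 0 + (0 + 0)) | b.b.0) ⊢ =a=> q7, =a=> q9, =b=> q10
  q6 = a.(a.a.0 + (0 + 0) | a.0) | ((0 | 0 + (0 + 0)) | b.0) ⊢ =a=> q10, =b=> q11
  q7 = (0 + 0) | 0 | ((0 | 0 + (0 + 0)) | b.b.0) ⊢ =b=> q12
  q8 = 0 | b.((0 | 0 + (0 + 0)) | b.b.0) ⊢ =b=> q13
  q9 = a.0 | ((0 | 0 + (0 + 0)) | b.b.0) ⊢ =a=> q13, =b=> q14
  q10 = (a.a.0 + (0 + 0) | a.0) | ((0 | 0 + (0 + 0)) | b.0) ⊢ =a=> q12, =a=> q14, =b=> q15
  q11 = a.(a.a.0 + (0 + 0) | a.0) | ((0 | 0 + (0 + 0)) | 0) ⊢ =a=> q15
  q12 = (0 + 0) | 0 | ((0 | 0 + (0 + 0)) | b.0) ⊢ =b=> q16
  q13 = 0 | ((0 | 0 + (0 + 0)) | b.b.0) ⊢ =b=> q17
  q14 = a.0 | ((0 | 0 + (0 + 0)) | b.0) ⊢ =a=> q17, =b=> q18
  q15 = (a.a.0 + (0 + 0) | a.0) | ((0 | 0 + (0 + 0)) | 0) ⊢ =a=> q16, =a=> q18
  q16 = (0 + 0) | 0 | ((0 | 0 + (0 + 0)) | 0) ⊢ ·
  q17 = 0 | ((0 | 0 + (0 + 0)) | b.0) ⊢ =b=> q19
  q18 = a.0 | ((0 | 0 + (0 + 0)) | 0) ⊢ =a=> q19
  q19 = 0 | ((0 | 0 + (0 + 0)) | 0) ⊢ ·
Run σ = ⟨bbbb⟩ on P: start {p0}
  step 1 (b): {p1, p2}
  step 2 (b): {p5, p6}
  step 3 (b): {p10, p11}
  step 4 (b): {p15}
  — P admits the full trace.
Run σ = ⟨bbbb⟩ on Q: start {q0}
  step 1 (b): {q2}
  step 2 (b): {q6}
  step 3 (b): {q11}
  step 4 (b): ∅ (Q stuck)

bbbb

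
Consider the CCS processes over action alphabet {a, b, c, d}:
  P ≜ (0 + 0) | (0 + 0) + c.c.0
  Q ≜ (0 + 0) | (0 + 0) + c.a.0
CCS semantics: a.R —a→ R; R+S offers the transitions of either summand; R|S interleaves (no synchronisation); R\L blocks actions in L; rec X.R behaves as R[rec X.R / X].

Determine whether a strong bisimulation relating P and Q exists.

NO

Reachable graph of P (3 states):
  m0 = (0 + 0) | (0 + 0) + c.c.0 has moves —c→ m1
  m1 = c.0 has moves —c→ m2
  m2 = 0 has moves ·
Reachable graph of Q (3 states):
  n0 = (0 + 0) | (0 + 0) + c.a.0 has moves —c→ n1
  n1 = a.0 has moves —a→ n2
  n2 = 0 has moves ·
Coarsest stable partition (strong bisimilarity classes):
  B0 = {m0}
  B1 = {m1}
  B2 = {m2, n2}
  B3 = {n0}
  B4 = {n1}
m0 ∈ B0, n0 ∈ B3 → different blocks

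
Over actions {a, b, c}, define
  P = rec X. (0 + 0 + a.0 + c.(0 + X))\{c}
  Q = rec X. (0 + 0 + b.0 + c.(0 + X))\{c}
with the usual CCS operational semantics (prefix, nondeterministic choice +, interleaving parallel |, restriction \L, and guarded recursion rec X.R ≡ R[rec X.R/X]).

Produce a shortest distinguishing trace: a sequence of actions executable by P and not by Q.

a

Reachable graph of P (2 states):
  u0 = rec X. (0 + 0 + a.0 + c.(0 + X))\{c} ⊢ ··a··> u1
  u1 = 0\{c} ⊢ (no moves)
Reachable graph of Q (2 states):
  v0 = rec X. (0 + 0 + b.0 + c.(0 + X))\{c} ⊢ ··b··> v1
  v1 = 0\{c} ⊢ (no moves)
Executing a from P (initial set {u0}):
  after a @ step 1: {u1}
  — P admits the full trace.
Executing a from Q (initial set {v0}):
  after a @ step 1: no successor for Q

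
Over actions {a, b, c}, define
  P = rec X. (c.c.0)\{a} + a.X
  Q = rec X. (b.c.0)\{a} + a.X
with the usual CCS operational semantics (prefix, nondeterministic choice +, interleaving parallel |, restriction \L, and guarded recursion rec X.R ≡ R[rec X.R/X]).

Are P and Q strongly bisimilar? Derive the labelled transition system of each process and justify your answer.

P ≁ Q

P's transition system — 3 states:
  u0 = rec X. (c.c.0)\{a} + a.X ⊢ --a--▸ u0, --c--▸ u1
  u1 = (c.0)\{a} ⊢ --c--▸ u2
  u2 = 0\{a} ⊢ stopped
Q's transition system — 3 states:
  v0 = rec X. (b.c.0)\{a} + a.X ⊢ --a--▸ v0, --b--▸ v1
  v1 = (c.0)\{a} ⊢ --c--▸ v2
  v2 = 0\{a} ⊢ stopped
Coarsest stable partition (strong bisimilarity classes):
  B0 = {u0}
  B1 = {u1, v1}
  B2 = {u2, v2}
  B3 = {v0}
u0 ∈ B0, v0 ∈ B3 → different blocks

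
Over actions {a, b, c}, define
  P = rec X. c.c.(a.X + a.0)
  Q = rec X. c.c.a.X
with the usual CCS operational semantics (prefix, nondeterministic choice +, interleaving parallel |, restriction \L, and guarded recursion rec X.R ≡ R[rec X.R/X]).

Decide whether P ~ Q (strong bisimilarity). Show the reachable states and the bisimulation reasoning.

not bisimilar

P's transition system — 4 states:
  p0 = rec X. c.c.(a.X + a.0) | =c=> p1
  p1 = c.(a.(rec X. c.c.(a.X + a.0)) + a.0) | =c=> p2
  p2 = a.(rec X. c.c.(a.X + a.0)) + a.0 | =a=> p0, =a=> p3
  p3 = 0 | ∅
Q's transition system — 3 states:
  q0 = rec X. c.c.a.X | =c=> q1
  q1 = c.a.(rec X. c.c.a.X) | =c=> q2
  q2 = a.(rec X. c.c.a.X) | =a=> q0
Bisimilarity quotient blocks:
  B0 = {p0}
  B1 = {p1}
  B2 = {p2}
  B3 = {p3}
  B4 = {q0}
  B5 = {q1}
  B6 = {q2}
p0 ∈ B0, q0 ∈ B4 → different blocks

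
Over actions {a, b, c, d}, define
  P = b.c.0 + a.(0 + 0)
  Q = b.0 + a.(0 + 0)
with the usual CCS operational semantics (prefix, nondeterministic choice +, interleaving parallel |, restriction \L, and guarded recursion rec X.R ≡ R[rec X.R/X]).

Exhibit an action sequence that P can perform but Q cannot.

bc

LTS(P): 4 reachable states
  u0 = b.c.0 + a.(0 + 0) | -a-> u1, -b-> u2
  u1 = 0 + 0 | (no moves)
  u2 = c.0 | -c-> u3
  u3 = 0 | (no moves)
LTS(Q): 3 reachable states
  v0 = b.0 + a.(0 + 0) | -a-> v1, -b-> v2
  v1 = 0 + 0 | (no moves)
  v2 = 0 | (no moves)
Run σ = ⟨bc⟩ on P: start {u0}
  [1] b ⇒ {u2}
  [2] c ⇒ {u3}
  — P admits the full trace.
Run σ = ⟨bc⟩ on Q: start {v0}
  [1] b ⇒ {v2}
  [2] c ⇒ ∅  — Q cannot continue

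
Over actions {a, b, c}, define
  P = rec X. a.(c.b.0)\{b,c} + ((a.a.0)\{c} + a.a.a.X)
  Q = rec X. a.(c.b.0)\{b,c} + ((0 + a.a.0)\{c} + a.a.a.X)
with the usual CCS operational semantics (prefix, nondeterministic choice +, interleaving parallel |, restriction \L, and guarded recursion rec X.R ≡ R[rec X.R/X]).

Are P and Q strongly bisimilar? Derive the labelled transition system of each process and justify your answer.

LTS(P): 6 reachable states
  s0 = rec X. a.(c.b.0)\{b,c} + ((a.a.0)\{c} + a.a.a.X) | —a→ s1, —a→ s2, —a→ s3
  s1 = (a.0)\{c} | —a→ s4
  s2 = (c.b.0)\{b,c} | deadlocked
  s3 = a.a.(rec X. a.(c.b.0)\{b,c} + ((a.a.0)\{c} + a.a.a.X)) | —a→ s5
  s4 = 0\{c} | deadlocked
  s5 = a.(rec X. a.(c.b.0)\{b,c} + ((a.a.0)\{c} + a.a.a.X)) | —a→ s0
LTS(Q): 6 reachable states
  t0 = rec X. a.(c.b.0)\{b,c} + ((0 + a.a.0)\{c} + a.a.a.X) | —a→ t1, —a→ t2, —a→ t3
  t1 = (a.0)\{c} | —a→ t4
  t2 = (c.b.0)\{b,c} | deadlocked
  t3 = a.a.(rec X. a.(c.b.0)\{b,c} + ((0 + a.a.0)\{c} + a.a.a.X)) | —a→ t5
  t4 = 0\{c} | deadlocked
  t5 = a.(rec X. a.(c.b.0)\{b,c} + ((0 + a.a.0)\{c} + a.a.a.X)) | —a→ t0
Bisimilarity quotient blocks:
  B0 = {s0, t0}
  B1 = {s2, s4, t2, t4}
  B2 = {s3, t3}
  B3 = {s5, t5}
  B4 = {s1, t1}
s0 ∈ B0, t0 ∈ B0 → same block

P ~ Q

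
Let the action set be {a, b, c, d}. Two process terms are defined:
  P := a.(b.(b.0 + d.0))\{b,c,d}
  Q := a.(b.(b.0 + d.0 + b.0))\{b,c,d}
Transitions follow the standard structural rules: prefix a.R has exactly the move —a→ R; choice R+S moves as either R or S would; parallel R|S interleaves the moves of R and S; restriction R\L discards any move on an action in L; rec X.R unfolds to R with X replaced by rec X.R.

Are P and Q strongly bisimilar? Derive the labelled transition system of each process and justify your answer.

LTS(P): 2 reachable states
  u0 = a.(b.(b.0 + d.0))\{b,c,d} | =a=> u1
  u1 = (b.(b.0 + d.0))\{b,c,d} | ∅
LTS(Q): 2 reachable states
  v0 = a.(b.(b.0 + d.0 + b.0))\{b,c,d} | =a=> v1
  v1 = (b.(b.0 + d.0 + b.0))\{b,c,d} | ∅
Bisimilarity quotient blocks:
  B0 = {u0, v0}
  B1 = {u1, v1}
u0 ∈ B0, v0 ∈ B0 → same block

bisimilar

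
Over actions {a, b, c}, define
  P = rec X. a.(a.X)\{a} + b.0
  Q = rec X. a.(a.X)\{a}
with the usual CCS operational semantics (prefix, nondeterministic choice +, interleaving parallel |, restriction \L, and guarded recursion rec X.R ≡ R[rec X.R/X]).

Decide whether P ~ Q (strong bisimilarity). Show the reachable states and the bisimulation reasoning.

LTS(P): 3 reachable states
  s0 = rec X. a.(a.X)\{a} + b.0 ⊢ -a-> s1, -b-> s2
  s1 = (a.(rec X. a.(a.X)\{a} + b.0))\{a} ⊢ deadlocked
  s2 = 0 ⊢ deadlocked
LTS(Q): 2 reachable states
  t0 = rec X. a.(a.X)\{a} ⊢ -a-> t1
  t1 = (a.(rec X. a.(a.X)\{a}))\{a} ⊢ deadlocked
Partition-refinement fixed point:
  B0 = {s0}
  B1 = {s1, s2, t1}
  B2 = {t0}
s0 ∈ B0, t0 ∈ B2 → different blocks

NO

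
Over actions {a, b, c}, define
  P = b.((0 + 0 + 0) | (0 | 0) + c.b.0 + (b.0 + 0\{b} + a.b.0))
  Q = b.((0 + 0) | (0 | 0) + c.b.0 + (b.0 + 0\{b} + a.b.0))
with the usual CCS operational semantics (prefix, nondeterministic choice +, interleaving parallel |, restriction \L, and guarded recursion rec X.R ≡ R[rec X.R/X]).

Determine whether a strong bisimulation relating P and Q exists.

Reachable graph of P (4 states):
  p0 = b.((0 + 0 + 0) | (0 | 0) + c.b.0 + (b.0 + 0\{b} + a.b.0)) → --b--▸ p1
  p1 = (0 + 0 + 0) | (0 | 0) + c.b.0 + (b.0 + 0\{b} + a.b.0) → --a--▸ p2, --b--▸ p3, --c--▸ p2
  p2 = b.0 → --b--▸ p3
  p3 = 0 → ∅
Reachable graph of Q (4 states):
  q0 = b.((0 + 0) | (0 | 0) + c.b.0 + (b.0 + 0\{b} + a.b.0)) → --b--▸ q1
  q1 = (0 + 0) | (0 | 0) + c.b.0 + (b.0 + 0\{b} + a.b.0) → --a--▸ q2, --b--▸ q3, --c--▸ q2
  q2 = b.0 → --b--▸ q3
  q3 = 0 → ∅
Partition-refinement fixed point:
  B0 = {p0, q0}
  B1 = {p1, q1}
  B2 = {p2, q2}
  B3 = {p3, q3}
p0 ∈ B0, q0 ∈ B0 → same block

bisimilar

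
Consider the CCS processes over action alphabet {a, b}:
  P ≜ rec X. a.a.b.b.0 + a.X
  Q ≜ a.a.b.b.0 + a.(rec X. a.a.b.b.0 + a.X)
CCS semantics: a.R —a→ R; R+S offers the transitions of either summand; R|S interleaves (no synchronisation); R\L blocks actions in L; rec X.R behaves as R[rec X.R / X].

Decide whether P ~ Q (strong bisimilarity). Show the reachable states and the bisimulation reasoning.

P's transition system — 5 states:
  u0 = rec X. a.a.b.b.0 + a.X | --a--▸ u0, --a--▸ u1
  u1 = a.b.b.0 | --a--▸ u2
  u2 = b.b.0 | --b--▸ u3
  u3 = b.0 | --b--▸ u4
  u4 = 0 | ·
Q's transition system — 6 states:
  v0 = a.a.b.b.0 + a.(rec X. a.a.b.b.0 + a.X) | --a--▸ v1, --a--▸ v2
  v1 = a.b.b.0 | --a--▸ v3
  v2 = rec X. a.a.b.b.0 + a.X | --a--▸ v1, --a--▸ v2
  v3 = b.b.0 | --b--▸ v4
  v4 = b.0 | --b--▸ v5
  v5 = 0 | ·
Partition-refinement fixed point:
  B0 = {u0, v0, v2}
  B1 = {u1, v1}
  B2 = {u2, v3}
  B3 = {u3, v4}
  B4 = {u4, v5}
u0 ∈ B0, v0 ∈ B0 → same block

P ~ Q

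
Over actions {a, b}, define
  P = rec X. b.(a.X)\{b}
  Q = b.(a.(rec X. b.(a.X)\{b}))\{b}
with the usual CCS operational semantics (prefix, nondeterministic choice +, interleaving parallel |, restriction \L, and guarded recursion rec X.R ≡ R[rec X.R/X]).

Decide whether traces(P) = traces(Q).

LTS(P): 3 reachable states
  p0 = rec X. b.(a.X)\{b} :: --b--▸ p1
  p1 = (a.(rec X. b.(a.X)\{b}))\{b} :: --a--▸ p2
  p2 = (rec X. b.(a.X)\{b})\{b} :: (no moves)
LTS(Q): 3 reachable states
  q0 = b.(a.(rec X. b.(a.X)\{b}))\{b} :: --b--▸ q1
  q1 = (a.(rec X. b.(a.X)\{b}))\{b} :: --a--▸ q2
  q2 = (rec X. b.(a.X)\{b})\{b} :: (no moves)
Bisimilarity quotient blocks:
  B0 = {p0, q0}
  B1 = {p1, q1}
  B2 = {p2, q2}
p0 ∈ B0, q0 ∈ B0 → same block
Bisimilar ⇒ trace-equivalent.

trace-equivalent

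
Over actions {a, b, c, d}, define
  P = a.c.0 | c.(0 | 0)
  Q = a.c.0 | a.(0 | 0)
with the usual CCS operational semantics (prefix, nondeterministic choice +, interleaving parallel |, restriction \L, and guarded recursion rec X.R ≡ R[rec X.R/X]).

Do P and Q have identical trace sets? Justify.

traces(P) ≠ traces(Q) — witness ⟨c⟩

P's transition system — 6 states:
  s0 = a.c.0 | c.(0 | 0) :: —a→ s1, —c→ s2
  s1 = c.0 | c.(0 | 0) :: —c→ s3, —c→ s4
  s2 = a.c.0 | (0 | 0) :: —a→ s4
  s3 = 0 | c.(0 | 0) :: —c→ s5
  s4 = c.0 | (0 | 0) :: —c→ s5
  s5 = 0 | (0 | 0) :: (no moves)
Q's transition system — 6 states:
  t0 = a.c.0 | a.(0 | 0) :: —a→ t1, —a→ t2
  t1 = a.c.0 | (0 | 0) :: —a→ t3
  t2 = c.0 | a.(0 | 0) :: —a→ t3, —c→ t4
  t3 = c.0 | (0 | 0) :: —c→ t5
  t4 = 0 | a.(0 | 0) :: —a→ t5
  t5 = 0 | (0 | 0) :: (no moves)
Executing c from P (initial set {s0}):
  after c @ step 1: {s2}
  ✓ P
Executing c from Q (initial set {t0}):
  after c @ step 1: ∅  — Q cannot continue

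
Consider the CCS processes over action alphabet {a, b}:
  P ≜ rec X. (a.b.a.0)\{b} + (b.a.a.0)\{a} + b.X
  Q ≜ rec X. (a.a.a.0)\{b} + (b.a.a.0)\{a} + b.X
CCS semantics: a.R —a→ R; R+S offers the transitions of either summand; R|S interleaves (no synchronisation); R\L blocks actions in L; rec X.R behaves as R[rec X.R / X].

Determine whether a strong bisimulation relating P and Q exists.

P's transition system — 3 states:
  p0 = rec X. (a.b.a.0)\{b} + (b.a.a.0)\{a} + b.X :: --a--▸ p1, --b--▸ p0, --b--▸ p2
  p1 = (b.a.0)\{b} :: stopped
  p2 = (a.a.0)\{a} :: stopped
Q's transition system — 5 states:
  q0 = rec X. (a.a.a.0)\{b} + (b.a.a.0)\{a} + b.X :: --a--▸ q1, --b--▸ q0, --b--▸ q2
  q1 = (a.a.0)\{b} :: --a--▸ q3
  q2 = (a.a.0)\{a} :: stopped
  q3 = (a.0)\{b} :: --a--▸ q4
  q4 = 0\{b} :: stopped
Partition-refinement fixed point:
  B0 = {p0}
  B1 = {p1, p2, q2, q4}
  B2 = {q0}
  B3 = {q1}
  B4 = {q3}
p0 ∈ B0, q0 ∈ B2 → different blocks

NO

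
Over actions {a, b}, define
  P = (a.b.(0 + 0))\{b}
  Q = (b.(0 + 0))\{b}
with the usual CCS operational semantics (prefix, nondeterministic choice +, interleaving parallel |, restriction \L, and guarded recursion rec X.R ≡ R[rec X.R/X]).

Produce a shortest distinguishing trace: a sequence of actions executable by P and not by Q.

LTS(P): 2 reachable states
  p0 = (a.b.(0 + 0))\{b} :: ··a··> p1
  p1 = (b.(0 + 0))\{b} :: ·
LTS(Q): 1 reachable states
  q0 = (b.(0 + 0))\{b} :: ·
Trace ⟨a⟩ through P, begin at {p0}:
  step 1 (a): {p1}
  ✓ P
Trace ⟨a⟩ through Q, begin at {q0}:
  step 1 (a): ∅ (Q stuck)

a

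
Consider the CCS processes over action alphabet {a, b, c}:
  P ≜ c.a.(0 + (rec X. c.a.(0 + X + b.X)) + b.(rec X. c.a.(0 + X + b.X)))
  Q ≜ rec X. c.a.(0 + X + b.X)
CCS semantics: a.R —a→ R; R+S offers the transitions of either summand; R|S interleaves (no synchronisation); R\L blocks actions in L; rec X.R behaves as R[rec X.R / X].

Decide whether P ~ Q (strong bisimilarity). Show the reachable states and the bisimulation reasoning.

YES

P's transition system — 4 states:
  u0 = c.a.(0 + (rec X. c.a.(0 + X + b.X)) + b.(rec X. c.a.(0 + X + b.X))) has moves -c-> u1
  u1 = a.(0 + (rec X. c.a.(0 + X + b.X)) + b.(rec X. c.a.(0 + X + b.X))) has moves -a-> u2
  u2 = 0 + (rec X. c.a.(0 + X + b.X)) + b.(rec X. c.a.(0 + X + b.X)) has moves -b-> u3, -c-> u1
  u3 = rec X. c.a.(0 + X + b.X) has moves -c-> u1
Q's transition system — 3 states:
  v0 = rec X. c.a.(0 + X + b.X) has moves -c-> v1
  v1 = a.(0 + (rec X. c.a.(0 + X + b.X)) + b.(rec X. c.a.(0 + X + b.X))) has moves -a-> v2
  v2 = 0 + (rec X. c.a.(0 + X + b.X)) + b.(rec X. c.a.(0 + X + b.X)) has moves -b-> v0, -c-> v1
Coarsest stable partition (strong bisimilarity classes):
  B0 = {u0, u3, v0}
  B1 = {u1, v1}
  B2 = {u2, v2}
u0 ∈ B0, v0 ∈ B0 → same block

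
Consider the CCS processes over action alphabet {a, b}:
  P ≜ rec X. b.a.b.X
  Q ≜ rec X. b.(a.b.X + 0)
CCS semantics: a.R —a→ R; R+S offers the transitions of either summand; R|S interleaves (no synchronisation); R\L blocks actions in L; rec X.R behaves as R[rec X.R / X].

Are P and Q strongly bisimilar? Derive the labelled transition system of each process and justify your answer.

YES

Reachable graph of P (3 states):
  m0 = rec X. b.a.b.X has moves ··b··> m1
  m1 = a.b.(rec X. b.a.b.X) has moves ··a··> m2
  m2 = b.(rec X. b.a.b.X) has moves ··b··> m0
Reachable graph of Q (3 states):
  n0 = rec X. b.(a.b.X + 0) has moves ··b··> n1
  n1 = a.b.(rec X. b.(a.b.X + 0)) + 0 has moves ··a··> n2
  n2 = b.(rec X. b.(a.b.X + 0)) has moves ··b··> n0
Partition-refinement fixed point:
  B0 = {m0, n0}
  B1 = {m1, n1}
  B2 = {m2, n2}
m0 ∈ B0, n0 ∈ B0 → same block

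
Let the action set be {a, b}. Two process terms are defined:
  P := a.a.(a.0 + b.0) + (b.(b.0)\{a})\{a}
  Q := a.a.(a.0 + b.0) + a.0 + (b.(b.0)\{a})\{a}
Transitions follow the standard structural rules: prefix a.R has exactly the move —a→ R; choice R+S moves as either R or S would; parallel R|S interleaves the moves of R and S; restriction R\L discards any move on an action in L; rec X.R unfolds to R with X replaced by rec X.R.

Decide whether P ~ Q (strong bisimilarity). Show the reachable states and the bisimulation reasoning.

NO

LTS(P): 6 reachable states
  m0 = a.a.(a.0 + b.0) + (b.(b.0)\{a})\{a} has moves =a=> m1, =b=> m2
  m1 = a.(a.0 + b.0) has moves =a=> m3
  m2 = (b.0)\{a}\{a} has moves =b=> m4
  m3 = a.0 + b.0 has moves =a=> m5, =b=> m5
  m4 = 0\{a}\{a} has moves deadlocked
  m5 = 0 has moves deadlocked
LTS(Q): 6 reachable states
  n0 = a.a.(a.0 + b.0) + a.0 + (b.(b.0)\{a})\{a} has moves =a=> n1, =a=> n2, =b=> n3
  n1 = 0 has moves deadlocked
  n2 = a.(a.0 + b.0) has moves =a=> n4
  n3 = (b.0)\{a}\{a} has moves =b=> n5
  n4 = a.0 + b.0 has moves =a=> n1, =b=> n1
  n5 = 0\{a}\{a} has moves deadlocked
Partition-refinement fixed point:
  B0 = {m0}
  B1 = {m1, n2}
  B2 = {m3, n4}
  B3 = {m4, m5, n1, n5}
  B4 = {m2, n3}
  B5 = {n0}
m0 ∈ B0, n0 ∈ B5 → different blocks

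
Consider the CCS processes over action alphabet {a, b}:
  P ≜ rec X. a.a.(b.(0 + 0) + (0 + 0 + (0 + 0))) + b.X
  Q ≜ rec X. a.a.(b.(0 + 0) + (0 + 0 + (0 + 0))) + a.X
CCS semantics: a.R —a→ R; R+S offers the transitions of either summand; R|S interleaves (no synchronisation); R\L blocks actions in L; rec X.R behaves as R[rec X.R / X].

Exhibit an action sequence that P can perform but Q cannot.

b

LTS(P): 4 reachable states
  p0 = rec X. a.a.(b.(0 + 0) + (0 + 0 + (0 + 0))) + b.X → ··a··> p1, ··b··> p0
  p1 = a.(b.(0 + 0) + (0 + 0 + (0 + 0))) → ··a··> p2
  p2 = b.(0 + 0) + (0 + 0 + (0 + 0)) → ··b··> p3
  p3 = 0 + 0 → stopped
LTS(Q): 4 reachable states
  q0 = rec X. a.a.(b.(0 + 0) + (0 + 0 + (0 + 0))) + a.X → ··a··> q0, ··a··> q1
  q1 = a.(b.(0 + 0) + (0 + 0 + (0 + 0))) → ··a··> q2
  q2 = b.(0 + 0) + (0 + 0 + (0 + 0)) → ··b··> q3
  q3 = 0 + 0 → stopped
Executing b from P (initial set {p0}):
  after b @ step 1: {p0}
  P completes σ.
Executing b from Q (initial set {q0}):
  after b @ step 1: ∅  — Q cannot continue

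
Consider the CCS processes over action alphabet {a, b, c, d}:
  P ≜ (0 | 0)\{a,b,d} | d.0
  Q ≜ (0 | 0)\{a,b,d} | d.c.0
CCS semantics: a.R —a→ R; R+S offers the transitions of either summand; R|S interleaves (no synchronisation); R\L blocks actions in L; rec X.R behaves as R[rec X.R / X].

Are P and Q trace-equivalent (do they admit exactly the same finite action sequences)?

P's transition system — 2 states:
  p0 = (0 | 0)\{a,b,d} | d.0 has moves —d→ p1
  p1 = (0 | 0)\{a,b,d} | 0 has moves ∅
Q's transition system — 3 states:
  q0 = (0 | 0)\{a,b,d} | d.c.0 has moves —d→ q1
  q1 = (0 | 0)\{a,b,d} | c.0 has moves —c→ q2
  q2 = (0 | 0)\{a,b,d} | 0 has moves ∅
Run σ = ⟨dc⟩ on Q: start {q0}
  after d @ step 1: {q1}
  after c @ step 2: {q2}
  ✓ Q
Run σ = ⟨dc⟩ on P: start {p0}
  after d @ step 1: {p1}
  after c @ step 2: ∅  — P cannot continue

trace-distinct — witness ⟨dc⟩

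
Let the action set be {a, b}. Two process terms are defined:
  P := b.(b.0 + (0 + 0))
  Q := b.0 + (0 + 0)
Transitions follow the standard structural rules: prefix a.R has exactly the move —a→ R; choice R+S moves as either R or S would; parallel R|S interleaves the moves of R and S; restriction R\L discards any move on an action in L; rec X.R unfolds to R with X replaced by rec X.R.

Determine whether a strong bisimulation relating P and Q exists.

P ≁ Q

LTS(P): 3 reachable states
  u0 = b.(b.0 + (0 + 0)) has moves —b→ u1
  u1 = b.0 + (0 + 0) has moves —b→ u2
  u2 = 0 has moves ∅
LTS(Q): 2 reachable states
  v0 = b.0 + (0 + 0) has moves —b→ v1
  v1 = 0 has moves ∅
Coarsest stable partition (strong bisimilarity classes):
  B0 = {u0}
  B1 = {u1, v0}
  B2 = {u2, v1}
u0 ∈ B0, v0 ∈ B1 → different blocks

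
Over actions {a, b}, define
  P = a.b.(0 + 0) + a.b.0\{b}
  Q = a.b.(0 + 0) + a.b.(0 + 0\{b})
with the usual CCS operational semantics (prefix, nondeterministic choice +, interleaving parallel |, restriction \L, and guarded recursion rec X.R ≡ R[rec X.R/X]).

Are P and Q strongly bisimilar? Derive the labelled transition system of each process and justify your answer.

bisimilar

LTS(P): 5 reachable states
  u0 = a.b.(0 + 0) + a.b.0\{b} ⊢ =a=> u1, =a=> u2
  u1 = b.(0 + 0) ⊢ =b=> u3
  u2 = b.0\{b} ⊢ =b=> u4
  u3 = 0 + 0 ⊢ ·
  u4 = 0\{b} ⊢ ·
LTS(Q): 5 reachable states
  v0 = a.b.(0 + 0) + a.b.(0 + 0\{b}) ⊢ =a=> v1, =a=> v2
  v1 = b.(0 + 0) ⊢ =b=> v3
  v2 = b.(0 + 0\{b}) ⊢ =b=> v4
  v3 = 0 + 0 ⊢ ·
  v4 = 0 + 0\{b} ⊢ ·
Partition-refinement fixed point:
  B0 = {u0, v0}
  B1 = {u1, u2, v1, v2}
  B2 = {u3, u4, v3, v4}
u0 ∈ B0, v0 ∈ B0 → same block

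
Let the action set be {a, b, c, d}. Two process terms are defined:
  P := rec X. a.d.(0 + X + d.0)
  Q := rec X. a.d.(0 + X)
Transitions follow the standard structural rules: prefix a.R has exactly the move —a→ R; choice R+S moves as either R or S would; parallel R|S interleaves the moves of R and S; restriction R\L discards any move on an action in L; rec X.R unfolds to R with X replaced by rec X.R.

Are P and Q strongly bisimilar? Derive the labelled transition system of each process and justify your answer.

P's transition system — 4 states:
  p0 = rec X. a.d.(0 + X + d.0) → ··a··> p1
  p1 = d.(0 + (rec X. a.d.(0 + X + d.0)) + d.0) → ··d··> p2
  p2 = 0 + (rec X. a.d.(0 + X + d.0)) + d.0 → ··a··> p1, ··d··> p3
  p3 = 0 → ·
Q's transition system — 3 states:
  q0 = rec X. a.d.(0 + X) → ··a··> q1
  q1 = d.(0 + (rec X. a.d.(0 + X))) → ··d··> q2
  q2 = 0 + (rec X. a.d.(0 + X)) → ··a··> q1
Partition-refinement fixed point:
  B0 = {p0}
  B1 = {p1}
  B2 = {p2}
  B3 = {p3}
  B4 = {q0, q2}
  B5 = {q1}
p0 ∈ B0, q0 ∈ B4 → different blocks

P ≁ Q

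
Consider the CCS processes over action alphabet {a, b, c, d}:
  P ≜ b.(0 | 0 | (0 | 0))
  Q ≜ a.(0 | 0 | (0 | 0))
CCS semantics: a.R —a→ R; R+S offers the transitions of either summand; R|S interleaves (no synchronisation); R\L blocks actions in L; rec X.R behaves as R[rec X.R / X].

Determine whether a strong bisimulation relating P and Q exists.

NO

LTS(P): 2 reachable states
  m0 = b.(0 | 0 | (0 | 0)) | --b--▸ m1
  m1 = 0 | 0 | (0 | 0) | ·
LTS(Q): 2 reachable states
  n0 = a.(0 | 0 | (0 | 0)) | --a--▸ n1
  n1 = 0 | 0 | (0 | 0) | ·
Coarsest stable partition (strong bisimilarity classes):
  B0 = {m0}
  B1 = {m1, n1}
  B2 = {n0}
m0 ∈ B0, n0 ∈ B2 → different blocks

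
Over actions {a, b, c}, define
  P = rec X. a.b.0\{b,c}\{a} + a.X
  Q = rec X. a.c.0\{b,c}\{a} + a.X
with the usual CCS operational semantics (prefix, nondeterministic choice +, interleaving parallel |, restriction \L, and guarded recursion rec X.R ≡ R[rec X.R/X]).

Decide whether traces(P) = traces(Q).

trace-distinct — witness ⟨ab⟩

P's transition system — 3 states:
  u0 = rec X. a.b.0\{b,c}\{a} + a.X → —a→ u0, —a→ u1
  u1 = b.0\{b,c}\{a} → —b→ u2
  u2 = 0\{b,c}\{a} → ∅
Q's transition system — 3 states:
  v0 = rec X. a.c.0\{b,c}\{a} + a.X → —a→ v0, —a→ v1
  v1 = c.0\{b,c}\{a} → —c→ v2
  v2 = 0\{b,c}\{a} → ∅
Run σ = ⟨ab⟩ on P: start {u0}
  after a @ step 1: {u0, u1}
  after b @ step 2: {u2}
  ✓ P
Run σ = ⟨ab⟩ on Q: start {v0}
  after a @ step 1: {v0, v1}
  after b @ step 2: ∅ (Q stuck)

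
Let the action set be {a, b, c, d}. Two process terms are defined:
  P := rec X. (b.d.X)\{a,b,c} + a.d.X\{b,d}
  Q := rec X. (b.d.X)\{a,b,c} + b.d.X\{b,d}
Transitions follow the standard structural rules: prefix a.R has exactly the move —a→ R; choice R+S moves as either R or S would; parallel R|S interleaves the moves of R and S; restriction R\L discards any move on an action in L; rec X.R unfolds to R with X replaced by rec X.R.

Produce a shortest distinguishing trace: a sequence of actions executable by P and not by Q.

a

P's transition system — 4 states:
  p0 = rec X. (b.d.X)\{a,b,c} + a.d.X\{b,d} has moves =a=> p1
  p1 = d.(rec X. (b.d.X)\{a,b,c} + a.d.X\{b,d})\{b,d} has moves =d=> p2
  p2 = (rec X. (b.d.X)\{a,b,c} + a.d.X\{b,d})\{b,d} has moves =a=> p3
  p3 = (d.(rec X. (b.d.X)\{a,b,c} + a.d.X\{b,d})\{b,d})\{b,d} has moves stopped
Q's transition system — 3 states:
  q0 = rec X. (b.d.X)\{a,b,c} + b.d.X\{b,d} has moves =b=> q1
  q1 = d.(rec X. (b.d.X)\{a,b,c} + b.d.X\{b,d})\{b,d} has moves =d=> q2
  q2 = (rec X. (b.d.X)\{a,b,c} + b.d.X\{b,d})\{b,d} has moves stopped
Run σ = ⟨a⟩ on P: start {p0}
  [1] a ⇒ {p1}
  ✓ P
Run σ = ⟨a⟩ on Q: start {q0}
  [1] a ⇒ ∅ (Q stuck)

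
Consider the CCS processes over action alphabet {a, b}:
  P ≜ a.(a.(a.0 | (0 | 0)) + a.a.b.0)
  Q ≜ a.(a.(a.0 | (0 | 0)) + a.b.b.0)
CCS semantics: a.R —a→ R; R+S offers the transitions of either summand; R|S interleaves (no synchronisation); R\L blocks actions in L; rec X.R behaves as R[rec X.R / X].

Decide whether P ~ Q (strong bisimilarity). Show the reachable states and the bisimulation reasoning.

NO

Reachable graph of P (7 states):
  s0 = a.(a.(a.0 | (0 | 0)) + a.a.b.0) | =a=> s1
  s1 = a.(a.0 | (0 | 0)) + a.a.b.0 | =a=> s2, =a=> s3
  s2 = a.0 | (0 | 0) | =a=> s4
  s3 = a.b.0 | =a=> s5
  s4 = 0 | (0 | 0) | deadlocked
  s5 = b.0 | =b=> s6
  s6 = 0 | deadlocked
Reachable graph of Q (7 states):
  t0 = a.(a.(a.0 | (0 | 0)) + a.b.b.0) | =a=> t1
  t1 = a.(a.0 | (0 | 0)) + a.b.b.0 | =a=> t2, =a=> t3
  t2 = a.0 | (0 | 0) | =a=> t4
  t3 = b.b.0 | =b=> t5
  t4 = 0 | (0 | 0) | deadlocked
  t5 = b.0 | =b=> t6
  t6 = 0 | deadlocked
Bisimilarity quotient blocks:
  B0 = {s0}
  B1 = {s1}
  B2 = {s3}
  B3 = {s5, t5}
  B4 = {s4, s6, t4, t6}
  B5 = {s2, t2}
  B6 = {t0}
  B7 = {t1}
  B8 = {t3}
s0 ∈ B0, t0 ∈ B6 → different blocks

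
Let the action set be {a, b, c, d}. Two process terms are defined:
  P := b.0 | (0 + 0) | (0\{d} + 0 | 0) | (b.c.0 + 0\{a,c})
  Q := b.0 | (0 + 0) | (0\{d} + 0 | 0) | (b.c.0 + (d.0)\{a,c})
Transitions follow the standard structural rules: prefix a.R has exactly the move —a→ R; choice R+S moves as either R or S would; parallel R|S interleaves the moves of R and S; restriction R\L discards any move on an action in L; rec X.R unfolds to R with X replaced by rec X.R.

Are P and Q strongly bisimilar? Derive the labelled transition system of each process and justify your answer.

NO

P's transition system — 6 states:
  s0 = b.0 | (0 + 0) | (0\{d} + 0 | 0) | (b.c.0 + 0\{a,c}) → ··b··> s1, ··b··> s2
  s1 = 0 | (0 + 0) | (0\{d} + 0 | 0) | (b.c.0 + 0\{a,c}) → ··b··> s3
  s2 = b.0 | (0 + 0) | (0\{d} + 0 | 0) | c.0 → ··b··> s3, ··c··> s4
  s3 = 0 | (0 + 0) | (0\{d} + 0 | 0) | c.0 → ··c··> s5
  s4 = b.0 | (0 + 0) | (0\{d} + 0 | 0) | 0 → ··b··> s5
  s5 = 0 | (0 + 0) | (0\{d} + 0 | 0) | 0 → ·
Q's transition system — 8 states:
  t0 = b.0 | (0 + 0) | (0\{d} + 0 | 0) | (b.c.0 + (d.0)\{a,c}) → ··b··> t1, ··b··> t2, ··d··> t3
  t1 = 0 | (0 + 0) | (0\{d} + 0 | 0) | (b.c.0 + (d.0)\{a,c}) → ··b··> t4, ··d··> t5
  t2 = b.0 | (0 + 0) | (0\{d} + 0 | 0) | c.0 → ··b··> t4, ··c··> t6
  t3 = b.0 | (0 + 0) | (0\{d} + 0 | 0) | 0\{a,c} → ··b··> t5
  t4 = 0 | (0 + 0) | (0\{d} + 0 | 0) | c.0 → ··c··> t7
  t5 = 0 | (0 + 0) | (0\{d} + 0 | 0) | 0\{a,c} → ·
  t6 = b.0 | (0 + 0) | (0\{d} + 0 | 0) | 0 → ··b··> t7
  t7 = 0 | (0 + 0) | (0\{d} + 0 | 0) | 0 → ·
Bisimilarity quotient blocks:
  B0 = {s0}
  B1 = {s1}
  B2 = {s3, t4}
  B3 = {s5, t5, t7}
  B4 = {s2, t2}
  B5 = {s4, t3, t6}
  B6 = {t0}
  B7 = {t1}
s0 ∈ B0, t0 ∈ B6 → different blocks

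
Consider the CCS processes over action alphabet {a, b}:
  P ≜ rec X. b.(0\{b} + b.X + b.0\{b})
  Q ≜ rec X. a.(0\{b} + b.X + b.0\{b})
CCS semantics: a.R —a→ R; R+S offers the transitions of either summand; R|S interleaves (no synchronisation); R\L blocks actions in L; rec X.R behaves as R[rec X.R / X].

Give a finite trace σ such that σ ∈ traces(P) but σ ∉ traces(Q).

LTS(P): 3 reachable states
  p0 = rec X. b.(0\{b} + b.X + b.0\{b}) → --b--▸ p1
  p1 = 0\{b} + b.(rec X. b.(0\{b} + b.X + b.0\{b})) + b.0\{b} → --b--▸ p0, --b--▸ p2
  p2 = 0\{b} → stopped
LTS(Q): 3 reachable states
  q0 = rec X. a.(0\{b} + b.X + b.0\{b}) → --a--▸ q1
  q1 = 0\{b} + b.(rec X. a.(0\{b} + b.X + b.0\{b})) + b.0\{b} → --b--▸ q0, --b--▸ q2
  q2 = 0\{b} → stopped
Trace ⟨b⟩ through P, begin at {p0}:
  [1] b ⇒ {p1}
  — P admits the full trace.
Trace ⟨b⟩ through Q, begin at {q0}:
  [1] b ⇒ ∅ (Q stuck)

b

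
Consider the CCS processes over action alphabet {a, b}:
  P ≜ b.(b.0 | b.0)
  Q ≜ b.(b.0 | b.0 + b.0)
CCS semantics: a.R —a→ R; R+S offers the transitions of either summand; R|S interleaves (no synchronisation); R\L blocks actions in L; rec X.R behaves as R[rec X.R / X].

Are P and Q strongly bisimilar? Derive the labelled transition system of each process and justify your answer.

Reachable graph of P (5 states):
  p0 = b.(b.0 | b.0) | --b--▸ p1
  p1 = b.0 | b.0 | --b--▸ p2, --b--▸ p3
  p2 = 0 | b.0 | --b--▸ p4
  p3 = b.0 | 0 | --b--▸ p4
  p4 = 0 | 0 | ·
Reachable graph of Q (6 states):
  q0 = b.(b.0 | b.0 + b.0) | --b--▸ q1
  q1 = b.0 | b.0 + b.0 | --b--▸ q2, --b--▸ q3, --b--▸ q4
  q2 = 0 | ·
  q3 = 0 | b.0 | --b--▸ q5
  q4 = b.0 | 0 | --b--▸ q5
  q5 = 0 | 0 | ·
Partition-refinement fixed point:
  B0 = {p0}
  B1 = {p1}
  B2 = {p2, p3, q3, q4}
  B3 = {p4, q2, q5}
  B4 = {q0}
  B5 = {q1}
p0 ∈ B0, q0 ∈ B4 → different blocks

not bisimilar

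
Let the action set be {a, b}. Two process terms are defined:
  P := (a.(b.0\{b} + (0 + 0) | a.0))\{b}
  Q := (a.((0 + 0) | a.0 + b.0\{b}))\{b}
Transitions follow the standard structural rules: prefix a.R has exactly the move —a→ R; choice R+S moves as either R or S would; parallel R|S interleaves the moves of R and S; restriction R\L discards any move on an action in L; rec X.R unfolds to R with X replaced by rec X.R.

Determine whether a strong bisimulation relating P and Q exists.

bisimilar

Reachable graph of P (3 states):
  m0 = (a.(b.0\{b} + (0 + 0) | a.0))\{b} | -a-> m1
  m1 = (b.0\{b} + (0 + 0) | a.0)\{b} | -a-> m2
  m2 = ((0 + 0) | 0)\{b} | stopped
Reachable graph of Q (3 states):
  n0 = (a.((0 + 0) | a.0 + b.0\{b}))\{b} | -a-> n1
  n1 = ((0 + 0) | a.0 + b.0\{b})\{b} | -a-> n2
  n2 = ((0 + 0) | 0)\{b} | stopped
Bisimilarity quotient blocks:
  B0 = {m0, n0}
  B1 = {m1, n1}
  B2 = {m2, n2}
m0 ∈ B0, n0 ∈ B0 → same block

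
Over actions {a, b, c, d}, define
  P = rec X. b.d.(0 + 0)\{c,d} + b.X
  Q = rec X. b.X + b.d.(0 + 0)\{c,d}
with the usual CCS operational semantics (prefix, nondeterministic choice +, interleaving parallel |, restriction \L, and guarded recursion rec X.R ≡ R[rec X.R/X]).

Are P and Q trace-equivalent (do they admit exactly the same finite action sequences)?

Reachable graph of P (3 states):
  u0 = rec X. b.d.(0 + 0)\{c,d} + b.X | —b→ u0, —b→ u1
  u1 = d.(0 + 0)\{c,d} | —d→ u2
  u2 = (0 + 0)\{c,d} | ∅
Reachable graph of Q (3 states):
  v0 = rec X. b.X + b.d.(0 + 0)\{c,d} | —b→ v0, —b→ v1
  v1 = d.(0 + 0)\{c,d} | —d→ v2
  v2 = (0 + 0)\{c,d} | ∅
Coarsest stable partition (strong bisimilarity classes):
  B0 = {u0, v0}
  B1 = {u1, v1}
  B2 = {u2, v2}
u0 ∈ B0, v0 ∈ B0 → same block
Bisimilar ⇒ trace-equivalent.

YES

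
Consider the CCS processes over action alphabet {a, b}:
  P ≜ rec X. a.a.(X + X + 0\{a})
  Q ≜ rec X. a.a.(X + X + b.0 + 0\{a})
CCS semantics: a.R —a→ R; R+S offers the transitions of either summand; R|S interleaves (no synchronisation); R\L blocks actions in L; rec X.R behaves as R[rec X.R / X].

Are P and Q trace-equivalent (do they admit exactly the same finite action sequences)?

trace-distinct — witness ⟨aab⟩

P's transition system — 3 states:
  u0 = rec X. a.a.(X + X + 0\{a}) has moves -a-> u1
  u1 = a.((rec X. a.a.(X + X + 0\{a})) + (rec X. a.a.(X + X + 0\{a})) + 0\{a}) has moves -a-> u2
  u2 = (rec X. a.a.(X + X + 0\{a})) + (rec X. a.a.(X + X + 0\{a})) + 0\{a} has moves -a-> u1
Q's transition system — 4 states:
  v0 = rec X. a.a.(X + X + b.0 + 0\{a}) has moves -a-> v1
  v1 = a.((rec X. a.a.(X + X + b.0 + 0\{a})) + (rec X. a.a.(X + X + b.0 + 0\{a})) + b.0 + 0\{a}) has moves -a-> v2
  v2 = (rec X. a.a.(X + X + b.0 + 0\{a})) + (rec X. a.a.(X + X + b.0 + 0\{a})) + b.0 + 0\{a} has moves -a-> v1, -b-> v3
  v3 = 0 has moves stopped
Executing aab from Q (initial set {v0}):
  step 1 (a): {v1}
  step 2 (a): {v2}
  step 3 (b): {v3}
  Q completes σ.
Executing aab from P (initial set {u0}):
  step 1 (a): {u1}
  step 2 (a): {u2}
  step 3 (b): ∅ (P stuck)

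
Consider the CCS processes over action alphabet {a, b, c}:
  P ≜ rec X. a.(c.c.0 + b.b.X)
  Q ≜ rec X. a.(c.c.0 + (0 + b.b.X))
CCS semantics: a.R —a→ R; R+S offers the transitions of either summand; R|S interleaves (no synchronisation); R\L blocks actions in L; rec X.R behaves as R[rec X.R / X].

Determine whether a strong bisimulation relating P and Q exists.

Reachable graph of P (5 states):
  s0 = rec X. a.(c.c.0 + b.b.X) :: ··a··> s1
  s1 = c.c.0 + b.b.(rec X. a.(c.c.0 + b.b.X)) :: ··b··> s2, ··c··> s3
  s2 = b.(rec X. a.(c.c.0 + b.b.X)) :: ··b··> s0
  s3 = c.0 :: ··c··> s4
  s4 = 0 :: ∅
Reachable graph of Q (5 states):
  t0 = rec X. a.(c.c.0 + (0 + b.b.X)) :: ··a··> t1
  t1 = c.c.0 + (0 + b.b.(rec X. a.(c.c.0 + (0 + b.b.X)))) :: ··b··> t2, ··c··> t3
  t2 = b.(rec X. a.(c.c.0 + (0 + b.b.X))) :: ··b··> t0
  t3 = c.0 :: ··c··> t4
  t4 = 0 :: ∅
Partition-refinement fixed point:
  B0 = {s0, t0}
  B1 = {s1, t1}
  B2 = {s3, t3}
  B3 = {s4, t4}
  B4 = {s2, t2}
s0 ∈ B0, t0 ∈ B0 → same block

bisimilar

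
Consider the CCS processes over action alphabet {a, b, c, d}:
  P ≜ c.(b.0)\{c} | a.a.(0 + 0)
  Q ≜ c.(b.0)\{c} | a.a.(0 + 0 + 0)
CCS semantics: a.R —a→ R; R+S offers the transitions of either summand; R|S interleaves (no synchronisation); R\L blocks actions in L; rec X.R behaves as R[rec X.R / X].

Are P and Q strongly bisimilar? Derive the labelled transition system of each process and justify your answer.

YES

P's transition system — 9 states:
  m0 = c.(b.0)\{c} | a.a.(0 + 0) | -a-> m1, -c-> m2
  m1 = c.(b.0)\{c} | a.(0 + 0) | -a-> m3, -c-> m4
  m2 = (b.0)\{c} | a.a.(0 + 0) | -a-> m4, -b-> m5
  m3 = c.(b.0)\{c} | (0 + 0) | -c-> m6
  m4 = (b.0)\{c} | a.(0 + 0) | -a-> m6, -b-> m7
  m5 = 0\{c} | a.a.(0 + 0) | -a-> m7
  m6 = (b.0)\{c} | (0 + 0) | -b-> m8
  m7 = 0\{c} | a.(0 + 0) | -a-> m8
  m8 = 0\{c} | (0 + 0) | ∅
Q's transition system — 9 states:
  n0 = c.(b.0)\{c} | a.a.(0 + 0 + 0) | -a-> n1, -c-> n2
  n1 = c.(b.0)\{c} | a.(0 + 0 + 0) | -a-> n3, -c-> n4
  n2 = (b.0)\{c} | a.a.(0 + 0 + 0) | -a-> n4, -b-> n5
  n3 = c.(b.0)\{c} | (0 + 0 + 0) | -c-> n6
  n4 = (b.0)\{c} | a.(0 + 0 + 0) | -a-> n6, -b-> n7
  n5 = 0\{c} | a.a.(0 + 0 + 0) | -a-> n7
  n6 = (b.0)\{c} | (0 + 0 + 0) | -b-> n8
  n7 = 0\{c} | a.(0 + 0 + 0) | -a-> n8
  n8 = 0\{c} | (0 + 0 + 0) | ∅
Coarsest stable partition (strong bisimilarity classes):
  B0 = {m0, n0}
  B1 = {m1, n1}
  B2 = {m3, n3}
  B3 = {m6, n6}
  B4 = {m8, n8}
  B5 = {m4, n4}
  B6 = {m7, n7}
  B7 = {m2, n2}
  B8 = {m5, n5}
m0 ∈ B0, n0 ∈ B0 → same block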